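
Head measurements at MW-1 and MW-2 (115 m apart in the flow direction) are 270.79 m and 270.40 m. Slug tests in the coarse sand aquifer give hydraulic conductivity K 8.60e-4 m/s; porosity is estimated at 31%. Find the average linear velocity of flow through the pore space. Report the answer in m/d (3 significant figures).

Hydraulic gradient i = (270.79 − 270.40) / 115 = 0.39 / 115 = 0.003391
K = 8.60e-4 m/s × 86400 s/d = 74.30 m/d
q = Ki = 74.30 × 0.003391 = 0.2520 m/d
v = Ki/n = 74.30·0.003391/0.31 = 0.8129 m/d

0.813 m/d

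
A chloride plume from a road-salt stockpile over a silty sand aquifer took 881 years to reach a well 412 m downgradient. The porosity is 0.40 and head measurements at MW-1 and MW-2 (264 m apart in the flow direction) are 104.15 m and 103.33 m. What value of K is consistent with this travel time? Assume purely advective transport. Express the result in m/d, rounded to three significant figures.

0.165 m/d

Hydraulic gradient i = (104.15 − 103.33) / 264 = 0.82 / 264 = 0.003106
t = 881 years = 321600 d
v = L / t = 412 / 321600 = 0.001281 m/d
K = v · n / i = 0.001281 × 0.40 / 0.003106 = 0.165 m/d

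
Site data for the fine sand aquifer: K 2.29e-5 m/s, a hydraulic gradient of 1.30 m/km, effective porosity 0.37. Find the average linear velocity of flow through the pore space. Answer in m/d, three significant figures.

K = 2.29e-5 m/s × 86400 s/d = 1.979 m/d
q = Ki = 1.979 × 0.0013 = 0.002572 m/d
v_s = q/n_e = 0.002572/0.37 = 0.006952 m/d

0.00695 m/d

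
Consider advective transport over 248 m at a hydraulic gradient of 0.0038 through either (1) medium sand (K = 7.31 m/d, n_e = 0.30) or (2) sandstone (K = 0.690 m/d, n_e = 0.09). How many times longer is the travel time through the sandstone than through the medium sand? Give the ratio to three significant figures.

Unit 1 (medium sand): v = 7.31×0.0038/0.30 = 0.09259 m/d, t = 248/0.09259 = 2678 d
Unit 2 (sandstone): v = 0.690×0.0038/0.09 = 0.02913 m/d, t = 248/0.02913 = 8513 d
t(sandstone) / t(medium sand) = 8513/2678 = 3.18

3.18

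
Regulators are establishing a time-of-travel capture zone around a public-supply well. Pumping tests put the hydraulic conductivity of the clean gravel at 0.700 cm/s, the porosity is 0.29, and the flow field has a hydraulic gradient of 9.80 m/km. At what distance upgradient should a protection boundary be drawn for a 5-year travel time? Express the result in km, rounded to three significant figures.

37.3 km

K = 0.700 cm/s × 864 = 604.8 m/d
Specific discharge q = 604.8 × 0.0098 = 5.927 m/d
v = Ki/n = 604.8·0.0098/0.29 = 20.44 m/d
T = 5 yr × 365 = 1825 d
L = v × T = 20.44 × 1825 = 37300 m
   = 37.3 km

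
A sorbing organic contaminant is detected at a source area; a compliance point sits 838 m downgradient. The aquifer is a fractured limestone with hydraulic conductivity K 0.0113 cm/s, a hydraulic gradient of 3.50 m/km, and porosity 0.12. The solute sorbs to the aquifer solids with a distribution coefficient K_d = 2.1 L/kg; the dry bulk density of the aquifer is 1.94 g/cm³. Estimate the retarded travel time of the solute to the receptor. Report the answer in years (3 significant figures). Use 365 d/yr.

282 years

K = 0.0113 cm/s × 864 = 9.763 m/d
Specific discharge q = 9.763 × 0.0035 = 0.03417 m/d
v_s = q/n_e = 0.03417/0.12 = 0.2848 m/d
Retardation R = 1 + ρ_b·K_d/n = 1 + 1.94×2.1/0.12 = 34.95
Contaminant velocity v_c = v/R = 0.2848/34.95 = 0.008148 m/d
t = L/v_c = 838/0.008148 = 102900 d
   = 102900/365 = 282 yr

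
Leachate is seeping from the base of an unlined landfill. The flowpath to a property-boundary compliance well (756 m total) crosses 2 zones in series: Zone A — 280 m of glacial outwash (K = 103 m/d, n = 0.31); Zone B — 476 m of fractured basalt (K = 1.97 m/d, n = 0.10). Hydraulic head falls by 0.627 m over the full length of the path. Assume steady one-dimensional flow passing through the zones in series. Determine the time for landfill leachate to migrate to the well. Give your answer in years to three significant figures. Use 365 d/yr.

Continuity: the same q passes through each zone, so ΔH = q·Σ(L_j/K_j) — the zones act as resistances in series.
Σ(L/K) = 280/103 + 476/1.97 = 2.718 + 241.6 = 244.3 d
q = ΔH / Σ(L/K) = 0.627 / 244.3 = 0.002566 m/d (same in every zone)
Zone A: v = q/n = 0.002566/0.31 = 0.008278 m/d → t_A = 280/0.008278 = 33830 d
Zone B: v = q/n = 0.002566/0.10 = 0.02566 m/d → t_B = 476/0.02566 = 18550 d
Total t = 33830 + 18550 = 52380 d
   = 52380 / 365 = 143 yr

143 years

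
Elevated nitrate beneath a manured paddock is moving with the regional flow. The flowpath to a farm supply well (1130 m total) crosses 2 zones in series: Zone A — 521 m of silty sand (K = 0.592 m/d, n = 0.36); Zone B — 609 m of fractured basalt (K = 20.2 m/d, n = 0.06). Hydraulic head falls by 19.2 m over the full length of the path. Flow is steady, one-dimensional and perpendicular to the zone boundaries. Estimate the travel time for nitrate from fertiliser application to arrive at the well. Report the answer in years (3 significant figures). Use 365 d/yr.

29.1 years

Steady 1-D flow in series ⇒ the Darcy flux q is identical in every zone and the zone head losses add (resistances L/K in series).
Σ(L/K) = 521/0.592 + 609/20.2 = 880.1 + 30.15 = 910.2 d
q = ΔH / Σ(L/K) = 19.2 / 910.2 = 0.02109 m/d (same in every zone)
Zone A: v = q/n = 0.02109/0.36 = 0.05859 m/d → t_A = 521/0.05859 = 8892 d
Zone B: v = q/n = 0.02109/0.06 = 0.3516 m/d → t_B = 609/0.3516 = 1732 d
Total t = 8892 + 1732 = 10620 d
   = 10620 / 365 = 29.1 yr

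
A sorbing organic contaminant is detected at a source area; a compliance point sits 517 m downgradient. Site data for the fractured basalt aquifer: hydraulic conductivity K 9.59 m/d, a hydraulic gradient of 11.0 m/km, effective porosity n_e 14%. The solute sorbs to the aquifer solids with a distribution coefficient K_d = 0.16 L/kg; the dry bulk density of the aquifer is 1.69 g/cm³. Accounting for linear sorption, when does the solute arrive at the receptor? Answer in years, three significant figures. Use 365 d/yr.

Darcy flux q = K·i = 9.59 × 0.011 = 0.1055 m/d
Average linear velocity = 0.1055 / 0.14 = 0.7535 m/d
Retardation R = 1 + ρ_b·K_d/n = 1 + 1.69×0.16/0.14 = 2.931
Contaminant velocity v_c = v/R = 0.7535/2.931 = 0.2570 m/d
t = L/v_c = 517/0.2570 = 2011 d
   = 2011/365 = 5.51 yr

5.51 years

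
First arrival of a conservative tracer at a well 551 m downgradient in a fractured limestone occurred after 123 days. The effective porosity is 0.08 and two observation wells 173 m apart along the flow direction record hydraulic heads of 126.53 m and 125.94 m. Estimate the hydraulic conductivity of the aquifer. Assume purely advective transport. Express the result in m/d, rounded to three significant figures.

105 m/d

Hydraulic gradient i = (126.53 − 125.94) / 173 = 0.59 / 173 = 0.003410
v = L / t = 551 / 123 = 4.480 m/d
K = v · n / i = 4.480 × 0.08 / 0.003410 = 105 m/d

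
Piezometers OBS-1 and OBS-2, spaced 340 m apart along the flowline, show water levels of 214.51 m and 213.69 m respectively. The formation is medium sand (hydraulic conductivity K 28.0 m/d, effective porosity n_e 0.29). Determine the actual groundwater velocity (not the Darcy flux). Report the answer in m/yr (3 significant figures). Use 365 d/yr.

85.0 m/yr

Hydraulic gradient i = (214.51 − 213.69) / 340 = 0.82 / 340 = 0.002412
Specific discharge q = 28.0 × 0.002412 = 0.06753 m/d
Seepage velocity v = q / n = 0.06753 / 0.29 = 0.2329 m/d
   = 0.2329 × 365 = 85.0 m/yr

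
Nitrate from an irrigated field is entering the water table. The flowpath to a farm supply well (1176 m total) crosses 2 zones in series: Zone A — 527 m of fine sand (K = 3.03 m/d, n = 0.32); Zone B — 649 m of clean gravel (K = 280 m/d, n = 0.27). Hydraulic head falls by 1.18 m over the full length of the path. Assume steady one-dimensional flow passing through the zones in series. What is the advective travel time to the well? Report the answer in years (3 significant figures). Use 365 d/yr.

141 years

Continuity: the same q passes through each zone, so ΔH = q·Σ(L_j/K_j) — the zones act as resistances in series.
Σ(L/K) = 527/3.03 + 649/280 = 173.9 + 2.318 = 176.2 d
q = ΔH / Σ(L/K) = 1.18 / 176.2 = 0.006695 m/d (same in every zone)
Zone A: v = q/n = 0.006695/0.32 = 0.02092 m/d → t_A = 527/0.02092 = 25190 d
Zone B: v = q/n = 0.006695/0.27 = 0.02480 m/d → t_B = 649/0.02480 = 26170 d
Total t = 25190 + 26170 = 51360 d
   = 51360 / 365 = 141 yr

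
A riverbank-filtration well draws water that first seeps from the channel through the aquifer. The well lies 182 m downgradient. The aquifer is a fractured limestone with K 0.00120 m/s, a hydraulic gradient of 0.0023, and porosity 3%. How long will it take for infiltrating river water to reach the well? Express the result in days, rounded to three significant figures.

K = 0.00120 m/s × 86400 s/d = 103.7 m/d
q = Ki = 103.7 × 0.0023 = 0.2385 m/d
v_s = q/n_e = 0.2385/0.03 = 7.949 m/d
t = L / v = 182 / 7.949 = 22.90 d

22.9 days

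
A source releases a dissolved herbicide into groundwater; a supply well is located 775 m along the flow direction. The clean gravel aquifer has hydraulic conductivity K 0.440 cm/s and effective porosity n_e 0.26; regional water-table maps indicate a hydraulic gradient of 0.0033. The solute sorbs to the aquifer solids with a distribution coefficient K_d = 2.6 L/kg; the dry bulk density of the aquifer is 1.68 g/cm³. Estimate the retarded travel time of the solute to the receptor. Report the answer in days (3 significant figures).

K = 0.440 cm/s × 864 = 380.2 m/d
q = Ki = 380.2 × 0.0033 = 1.255 m/d
Seepage velocity v = q / n = 1.255 / 0.26 = 4.825 m/d
Retardation R = 1 + ρ_b·K_d/n = 1 + 1.68×2.6/0.26 = 17.80
Contaminant velocity v_c = v/R = 4.825/17.80 = 0.2711 m/d
t = L/v_c = 775/0.2711 = 2859 d

2860 days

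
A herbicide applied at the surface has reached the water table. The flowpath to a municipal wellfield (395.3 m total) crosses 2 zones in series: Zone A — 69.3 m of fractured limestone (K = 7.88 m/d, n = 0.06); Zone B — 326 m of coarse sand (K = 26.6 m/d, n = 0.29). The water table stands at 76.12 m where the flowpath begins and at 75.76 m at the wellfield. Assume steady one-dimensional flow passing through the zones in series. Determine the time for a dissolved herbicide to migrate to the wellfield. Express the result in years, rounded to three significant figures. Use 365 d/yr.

15.8 years

Total head drop ΔH = 76.12 − 75.76 = 0.36 m
Steady 1-D flow in series ⇒ the Darcy flux q is identical in every zone and the zone head losses add (resistances L/K in series).
Σ(L/K) = 69.3/7.88 + 326/26.6 = 8.794 + 12.26 = 21.05 d
q = ΔH / Σ(L/K) = 0.36 / 21.05 = 0.01710 m/d (same in every zone)
Zone A: v = q/n = 0.01710/0.06 = 0.2850 m/d → t_A = 69.3/0.2850 = 243.1 d
Zone B: v = q/n = 0.01710/0.29 = 0.05897 m/d → t_B = 326/0.05897 = 5528 d
Total t = 243.1 + 5528 = 5771 d
   = 5771 / 365 = 15.8 yr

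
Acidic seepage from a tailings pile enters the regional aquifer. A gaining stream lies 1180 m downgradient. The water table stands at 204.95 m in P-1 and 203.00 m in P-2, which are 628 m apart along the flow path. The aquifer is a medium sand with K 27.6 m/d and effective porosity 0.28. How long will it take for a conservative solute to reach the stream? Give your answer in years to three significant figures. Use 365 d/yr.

Hydraulic gradient i = (204.95 − 203.00) / 628 = 1.95 / 628 = 0.003105
Darcy flux q = K·i = 27.6 × 0.003105 = 0.08570 m/d
v_s = q/n_e = 0.08570/0.28 = 0.3061 m/d
t = L / v = 1180 / 0.3061 = 3855 d
   = 3855 / 365 = 10.6 yr

10.6 years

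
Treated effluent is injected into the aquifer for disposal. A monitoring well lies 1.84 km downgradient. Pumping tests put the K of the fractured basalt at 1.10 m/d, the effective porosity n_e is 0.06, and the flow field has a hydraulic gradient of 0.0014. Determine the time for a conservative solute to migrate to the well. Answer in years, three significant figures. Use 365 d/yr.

196 years

q = Ki = 1.10 × 0.0014 = 0.001540 m/d
Average linear velocity = 0.001540 / 0.06 = 0.02567 m/d
L = 1.84 km = 1840 m
t = L / v = 1840 / 0.02567 = 71690 d
   = 71690 / 365 = 196 yr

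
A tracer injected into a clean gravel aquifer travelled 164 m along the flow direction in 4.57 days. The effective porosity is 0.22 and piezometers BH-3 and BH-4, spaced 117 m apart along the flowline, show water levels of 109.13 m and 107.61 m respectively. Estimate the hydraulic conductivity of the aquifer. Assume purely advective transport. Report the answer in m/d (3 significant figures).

608 m/d

Hydraulic gradient i = (109.13 − 107.61) / 117 = 1.52 / 117 = 0.01299
v = L / t = 164 / 4.57 = 35.89 m/d
K = v · n / i = 35.89 × 0.22 / 0.01299 = 608 m/d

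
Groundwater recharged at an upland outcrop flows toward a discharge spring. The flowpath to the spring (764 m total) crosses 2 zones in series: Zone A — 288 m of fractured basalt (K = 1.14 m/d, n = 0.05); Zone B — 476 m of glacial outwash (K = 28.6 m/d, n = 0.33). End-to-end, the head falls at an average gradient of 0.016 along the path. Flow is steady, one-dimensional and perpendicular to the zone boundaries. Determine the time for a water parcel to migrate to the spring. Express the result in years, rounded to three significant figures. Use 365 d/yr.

Continuity: the same q passes through each zone, so ΔH = q·Σ(L_j/K_j) — the zones act as resistances in series.
Σ(L/K) = 288/1.14 + 476/28.6 = 252.6 + 16.64 = 269.3 d
K_eq = L_total / Σ(L/K) = 764 / 269.3 = 2.837 m/d
q = K_eq · i = 2.837 × 0.016 = 0.04540 m/d (same in every zone)
Zone A: v = q/n = 0.04540/0.05 = 0.9079 m/d → t_A = 288/0.9079 = 317.2 d
Zone B: v = q/n = 0.04540/0.33 = 0.1376 m/d → t_B = 476/0.1376 = 3460 d
Total t = 317.2 + 3460 = 3777 d
   = 3777 / 365 = 10.3 yr

10.3 years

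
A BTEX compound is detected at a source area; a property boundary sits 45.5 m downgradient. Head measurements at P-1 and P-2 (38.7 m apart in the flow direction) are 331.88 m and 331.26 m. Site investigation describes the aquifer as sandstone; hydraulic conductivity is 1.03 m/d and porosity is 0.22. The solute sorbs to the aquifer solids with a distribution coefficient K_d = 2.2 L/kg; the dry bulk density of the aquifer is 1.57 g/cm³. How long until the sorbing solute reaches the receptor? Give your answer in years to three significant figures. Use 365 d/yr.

27.8 years

Hydraulic gradient i = (331.88 − 331.26) / 38.7 = 0.62 / 38.7 = 0.01602
q = Ki = 1.03 × 0.01602 = 0.01650 m/d
v_s = q/n_e = 0.01650/0.22 = 0.07501 m/d
Retardation R = 1 + ρ_b·K_d/n = 1 + 1.57×2.2/0.22 = 16.70
Contaminant velocity v_c = v/R = 0.07501/16.70 = 0.004491 m/d
t = L/v_c = 45.5/0.004491 = 10130 d
   = 10130/365 = 27.8 yr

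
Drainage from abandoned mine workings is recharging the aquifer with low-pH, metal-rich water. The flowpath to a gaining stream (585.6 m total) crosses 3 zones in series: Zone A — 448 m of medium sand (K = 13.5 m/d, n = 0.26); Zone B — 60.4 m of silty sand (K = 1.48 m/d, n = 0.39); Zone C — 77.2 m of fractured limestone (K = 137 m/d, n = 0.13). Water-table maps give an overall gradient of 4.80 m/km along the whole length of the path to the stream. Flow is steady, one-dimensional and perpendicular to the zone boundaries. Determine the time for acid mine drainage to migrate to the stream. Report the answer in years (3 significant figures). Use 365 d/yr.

10.9 years

For zones in series the flux q is common to all zones; the equivalent conductivity is the harmonic (thickness-weighted) mean, K_eq = L_total / Σ(L_j/K_j).
Σ(L/K) = 448/13.5 + 60.4/1.48 + 77.2/137 = 33.19 + 40.81 + 0.5635 = 74.56 d
K_eq = L_total / Σ(L/K) = 585.6 / 74.56 = 7.854 m/d
q = K_eq · i = 7.854 × 0.0048 = 0.03770 m/d (same in every zone)
Zone A: v = q/n = 0.03770/0.26 = 0.1450 m/d → t_A = 448/0.1450 = 3090 d
Zone B: v = q/n = 0.03770/0.39 = 0.09667 m/d → t_B = 60.4/0.09667 = 624.8 d
Zone C: v = q/n = 0.03770/0.13 = 0.2900 m/d → t_C = 77.2/0.2900 = 266.2 d
Total t = 3090 + 624.8 + 266.2 = 3981 d
   = 3981 / 365 = 10.9 yr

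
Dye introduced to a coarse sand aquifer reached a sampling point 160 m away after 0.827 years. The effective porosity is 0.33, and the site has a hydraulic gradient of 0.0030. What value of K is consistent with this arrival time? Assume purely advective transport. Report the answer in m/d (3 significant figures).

t = 0.827 years = 301.9 d
v = L / t = 160 / 301.9 = 0.5301 m/d
K = v · n / i = 0.5301 × 0.33 / 0.0030 = 58.3 m/d

58.3 m/d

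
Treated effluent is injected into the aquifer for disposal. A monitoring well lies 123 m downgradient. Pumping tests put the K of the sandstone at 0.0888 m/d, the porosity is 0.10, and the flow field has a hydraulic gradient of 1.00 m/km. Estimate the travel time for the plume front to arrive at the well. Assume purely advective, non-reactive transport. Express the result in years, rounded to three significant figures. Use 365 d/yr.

379 years

Darcy flux q = K·i = 0.0888 × 0.0010 = 8.880e-5 m/d
Seepage velocity v = q / n = 8.880e-5 / 0.10 = 8.880e-4 m/d
t = L / v = 123 / 8.880e-4 = 138500 d
   = 138500 / 365 = 379 yr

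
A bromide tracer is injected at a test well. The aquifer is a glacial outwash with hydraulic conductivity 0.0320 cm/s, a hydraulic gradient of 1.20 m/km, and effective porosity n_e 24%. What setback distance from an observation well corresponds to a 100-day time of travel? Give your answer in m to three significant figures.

K = 0.0320 cm/s × 864 = 27.65 m/d
q = Ki = 27.65 × 0.0012 = 0.03318 m/d
Average linear velocity = 0.03318 / 0.24 = 0.1382 m/d
L = v × T = 0.1382 × 100 = 13.82 m

13.8 m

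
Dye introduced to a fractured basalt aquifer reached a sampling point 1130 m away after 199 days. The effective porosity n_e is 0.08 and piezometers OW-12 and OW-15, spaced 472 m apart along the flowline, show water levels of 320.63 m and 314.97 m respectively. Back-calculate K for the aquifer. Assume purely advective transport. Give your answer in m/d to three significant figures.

37.9 m/d

Hydraulic gradient i = (320.63 − 314.97) / 472 = 5.66 / 472 = 0.01199
v = L / t = 1130 / 199 = 5.678 m/d
K = v · n / i = 5.678 × 0.08 / 0.01199 = 37.9 m/d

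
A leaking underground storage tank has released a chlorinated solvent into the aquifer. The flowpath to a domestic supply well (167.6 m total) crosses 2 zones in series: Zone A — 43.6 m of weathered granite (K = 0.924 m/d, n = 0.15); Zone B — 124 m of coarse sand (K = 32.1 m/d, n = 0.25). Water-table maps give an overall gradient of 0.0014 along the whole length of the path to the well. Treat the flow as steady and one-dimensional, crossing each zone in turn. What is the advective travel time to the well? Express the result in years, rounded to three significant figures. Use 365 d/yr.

22.4 years

Continuity: the same q passes through each zone, so ΔH = q·Σ(L_j/K_j) — the zones act as resistances in series.
Σ(L/K) = 43.6/0.924 + 124/32.1 = 47.19 + 3.863 = 51.05 d
K_eq = L_total / Σ(L/K) = 167.6 / 51.05 = 3.283 m/d
q = K_eq · i = 3.283 × 0.0014 = 0.004596 m/d (same in every zone)
Zone A: v = q/n = 0.004596/0.15 = 0.03064 m/d → t_A = 43.6/0.03064 = 1423 d
Zone B: v = q/n = 0.004596/0.25 = 0.01839 m/d → t_B = 124/0.01839 = 6744 d
Total t = 1423 + 6744 = 8167 d
   = 8167 / 365 = 22.4 yr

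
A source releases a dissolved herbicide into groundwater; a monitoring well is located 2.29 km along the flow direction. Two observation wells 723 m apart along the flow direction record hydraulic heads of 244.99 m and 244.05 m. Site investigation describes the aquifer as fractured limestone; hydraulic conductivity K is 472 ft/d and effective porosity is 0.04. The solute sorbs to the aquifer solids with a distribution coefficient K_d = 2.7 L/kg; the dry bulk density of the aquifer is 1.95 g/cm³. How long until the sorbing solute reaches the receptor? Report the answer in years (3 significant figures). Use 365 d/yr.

Hydraulic gradient i = (244.99 − 244.05) / 723 = 0.94 / 723 = 0.001300
K = 472 ft/d × 0.3048 = 143.9 m/d
Specific discharge q = 143.9 × 0.001300 = 0.1870 m/d
Seepage velocity v = q / n = 0.1870 / 0.04 = 4.676 m/d
Retardation R = 1 + ρ_b·K_d/n = 1 + 1.95×2.7/0.04 = 132.6
Contaminant velocity v_c = v/R = 4.676/132.6 = 0.03526 m/d
L = 2.29 km = 2290 m
t = L/v_c = 2290/0.03526 = 64950 d
   = 64950/365 = 178 yr

178 years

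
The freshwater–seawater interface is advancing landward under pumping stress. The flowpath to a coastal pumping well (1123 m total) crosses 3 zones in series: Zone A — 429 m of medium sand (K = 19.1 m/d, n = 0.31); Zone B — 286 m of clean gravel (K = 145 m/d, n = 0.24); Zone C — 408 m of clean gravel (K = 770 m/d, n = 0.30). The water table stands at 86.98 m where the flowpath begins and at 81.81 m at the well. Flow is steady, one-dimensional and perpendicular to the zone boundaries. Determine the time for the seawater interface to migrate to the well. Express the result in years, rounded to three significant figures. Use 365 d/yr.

Total head drop ΔH = 86.98 − 81.81 = 5.17 m
Steady 1-D flow in series ⇒ the Darcy flux q is identical in every zone and the zone head losses add (resistances L/K in series).
Σ(L/K) = 429/19.1 + 286/145 + 408/770 = 22.46 + 1.972 + 0.5299 = 24.96 d
q = ΔH / Σ(L/K) = 5.17 / 24.96 = 0.2071 m/d (same in every zone)
Zone A: v = q/n = 0.2071/0.31 = 0.6681 m/d → t_A = 429/0.6681 = 642.1 d
Zone B: v = q/n = 0.2071/0.24 = 0.8629 m/d → t_B = 286/0.8629 = 331.4 d
Zone C: v = q/n = 0.2071/0.30 = 0.6904 m/d → t_C = 408/0.6904 = 591.0 d
Total t = 642.1 + 331.4 + 591.0 = 1565 d
   = 1565 / 365 = 4.29 yr

4.29 years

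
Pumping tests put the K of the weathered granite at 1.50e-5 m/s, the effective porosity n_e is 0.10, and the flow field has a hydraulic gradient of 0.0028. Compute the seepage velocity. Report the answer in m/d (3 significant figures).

0.0363 m/d

K = 1.50e-5 m/s × 86400 s/d = 1.296 m/d
Specific discharge q = 1.296 × 0.0028 = 0.003629 m/d
v_s = q/n_e = 0.003629/0.10 = 0.03629 m/d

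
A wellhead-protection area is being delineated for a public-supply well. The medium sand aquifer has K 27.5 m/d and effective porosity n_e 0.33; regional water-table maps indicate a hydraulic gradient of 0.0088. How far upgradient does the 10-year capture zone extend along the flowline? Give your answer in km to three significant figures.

2.68 km

Specific discharge q = 27.5 × 0.0088 = 0.2420 m/d
Average linear velocity = 0.2420 / 0.33 = 0.7333 m/d
T = 10 yr × 365 = 3650 d
L = v × T = 0.7333 × 3650 = 2677 m
   = 2.68 km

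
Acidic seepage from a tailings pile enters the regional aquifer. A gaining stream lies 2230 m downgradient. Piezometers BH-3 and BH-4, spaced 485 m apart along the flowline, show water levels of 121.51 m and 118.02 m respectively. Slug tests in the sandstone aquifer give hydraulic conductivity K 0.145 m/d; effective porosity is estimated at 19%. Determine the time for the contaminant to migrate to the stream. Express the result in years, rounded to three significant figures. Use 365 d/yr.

1110 years

Hydraulic gradient i = (121.51 − 118.02) / 485 = 3.49 / 485 = 0.007196
q = Ki = 0.145 × 0.007196 = 0.001043 m/d
v_s = q/n_e = 0.001043/0.19 = 0.005492 m/d
t = L / v = 2230 / 0.005492 = 406100 d
   = 406100 / 365 = 1110 yr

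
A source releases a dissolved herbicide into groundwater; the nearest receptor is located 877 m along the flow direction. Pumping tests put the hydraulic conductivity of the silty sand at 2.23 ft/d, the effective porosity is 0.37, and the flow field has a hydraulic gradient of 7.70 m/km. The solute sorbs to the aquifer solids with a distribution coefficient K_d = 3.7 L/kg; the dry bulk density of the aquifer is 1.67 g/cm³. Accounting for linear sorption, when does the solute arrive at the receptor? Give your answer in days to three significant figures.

1.10e6 days

K = 2.23 ft/d × 0.3048 = 0.6797 m/d
Darcy flux q = K·i = 0.6797 × 0.0077 = 0.005234 m/d
v = Ki/n = 0.6797·0.0077/0.37 = 0.01415 m/d
Retardation R = 1 + ρ_b·K_d/n = 1 + 1.67×3.7/0.37 = 17.70
Contaminant velocity v_c = v/R = 0.01415/17.70 = 7.992e-4 m/d
t = L/v_c = 877/7.992e-4 = 1.097e6 d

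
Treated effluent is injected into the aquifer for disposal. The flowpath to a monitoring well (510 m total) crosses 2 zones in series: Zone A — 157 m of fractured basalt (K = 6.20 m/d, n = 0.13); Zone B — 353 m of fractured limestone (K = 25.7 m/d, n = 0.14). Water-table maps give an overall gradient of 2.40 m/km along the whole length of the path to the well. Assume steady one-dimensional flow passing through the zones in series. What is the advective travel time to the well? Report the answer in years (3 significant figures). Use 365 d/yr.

6.10 years

For zones in series the flux q is common to all zones; the equivalent conductivity is the harmonic (thickness-weighted) mean, K_eq = L_total / Σ(L_j/K_j).
Σ(L/K) = 157/6.20 + 353/25.7 = 25.32 + 13.74 = 39.06 d
K_eq = L_total / Σ(L/K) = 510 / 39.06 = 13.06 m/d
q = K_eq · i = 13.06 × 0.0024 = 0.03134 m/d (same in every zone)
Zone A: v = q/n = 0.03134/0.13 = 0.2411 m/d → t_A = 157/0.2411 = 651.3 d
Zone B: v = q/n = 0.03134/0.14 = 0.2238 m/d → t_B = 353/0.2238 = 1577 d
Total t = 651.3 + 1577 = 2228 d
   = 2228 / 365 = 6.10 yr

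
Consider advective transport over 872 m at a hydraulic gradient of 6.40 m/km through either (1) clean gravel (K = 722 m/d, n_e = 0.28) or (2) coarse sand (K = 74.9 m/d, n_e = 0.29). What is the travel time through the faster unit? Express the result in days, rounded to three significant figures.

Unit 1 (clean gravel): v = 722×0.0064/0.28 = 16.50 m/d, t = 872/16.50 = 52.84 d
Unit 2 (coarse sand): v = 74.9×0.0064/0.29 = 1.653 m/d, t = 872/1.653 = 527.5 d
Faster unit: t = 52.8 d

52.8 days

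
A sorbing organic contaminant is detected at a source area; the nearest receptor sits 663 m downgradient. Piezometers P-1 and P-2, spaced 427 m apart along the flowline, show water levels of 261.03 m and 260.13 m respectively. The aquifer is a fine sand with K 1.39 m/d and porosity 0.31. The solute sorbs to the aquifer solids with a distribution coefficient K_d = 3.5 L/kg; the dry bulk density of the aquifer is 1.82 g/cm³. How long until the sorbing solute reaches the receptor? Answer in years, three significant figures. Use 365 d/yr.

4140 years

Hydraulic gradient i = (261.03 − 260.13) / 427 = 0.90 / 427 = 0.002108
Specific discharge q = 1.39 × 0.002108 = 0.002930 m/d
v = Ki/n = 1.39·0.002108/0.31 = 0.009451 m/d
Retardation R = 1 + ρ_b·K_d/n = 1 + 1.82×3.5/0.31 = 21.55
Contaminant velocity v_c = v/R = 0.009451/21.55 = 4.386e-4 m/d
t = L/v_c = 663/4.386e-4 = 1.512e6 d
   = 1.512e6/365 = 4140 yr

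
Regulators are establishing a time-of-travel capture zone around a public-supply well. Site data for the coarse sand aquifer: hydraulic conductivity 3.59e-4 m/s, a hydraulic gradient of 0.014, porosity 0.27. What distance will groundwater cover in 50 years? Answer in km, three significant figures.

K = 3.59e-4 m/s × 86400 s/d = 31.02 m/d
Darcy flux q = K·i = 31.02 × 0.014 = 0.4342 m/d
Average linear velocity = 0.4342 / 0.27 = 1.608 m/d
T = 50 yr × 365 = 18250 d
L = v × T = 1.608 × 18250 = 29350 m
   = 29.4 km

29.4 km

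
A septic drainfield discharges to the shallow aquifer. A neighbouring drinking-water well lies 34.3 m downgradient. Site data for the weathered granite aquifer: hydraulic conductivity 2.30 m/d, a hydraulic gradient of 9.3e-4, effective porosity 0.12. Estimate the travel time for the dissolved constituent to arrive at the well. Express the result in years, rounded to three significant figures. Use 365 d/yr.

5.27 years

Specific discharge q = 2.30 × 9.3e-4 = 0.002139 m/d
Average linear velocity = 0.002139 / 0.12 = 0.01783 m/d
t = L / v = 34.3 / 0.01783 = 1924 d
   = 1924 / 365 = 5.27 yr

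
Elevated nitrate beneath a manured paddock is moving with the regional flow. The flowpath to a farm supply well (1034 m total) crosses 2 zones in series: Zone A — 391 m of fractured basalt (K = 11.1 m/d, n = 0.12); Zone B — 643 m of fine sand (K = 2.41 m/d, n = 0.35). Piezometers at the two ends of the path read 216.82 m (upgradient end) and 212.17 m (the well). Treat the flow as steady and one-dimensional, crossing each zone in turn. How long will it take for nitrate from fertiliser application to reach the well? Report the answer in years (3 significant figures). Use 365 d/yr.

48.4 years

Total head drop ΔH = 216.82 − 212.17 = 4.65 m
Continuity: the same q passes through each zone, so ΔH = q·Σ(L_j/K_j) — the zones act as resistances in series.
Σ(L/K) = 391/11.1 + 643/2.41 = 35.23 + 266.8 = 302.0 d
q = ΔH / Σ(L/K) = 4.65 / 302.0 = 0.01540 m/d (same in every zone)
Zone A: v = q/n = 0.01540/0.12 = 0.1283 m/d → t_A = 391/0.1283 = 3048 d
Zone B: v = q/n = 0.01540/0.35 = 0.04399 m/d → t_B = 643/0.04399 = 14620 d
Total t = 3048 + 14620 = 17670 d
   = 17670 / 365 = 48.4 yr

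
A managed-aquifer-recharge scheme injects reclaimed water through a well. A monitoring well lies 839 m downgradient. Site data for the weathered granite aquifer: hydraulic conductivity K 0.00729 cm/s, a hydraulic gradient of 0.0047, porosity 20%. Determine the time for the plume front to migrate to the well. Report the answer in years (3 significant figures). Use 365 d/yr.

15.5 years

K = 0.00729 cm/s × 864 = 6.299 m/d
Darcy flux q = K·i = 6.299 × 0.0047 = 0.02960 m/d
v = Ki/n = 6.299·0.0047/0.20 = 0.1480 m/d
t = L / v = 839 / 0.1480 = 5668 d
   = 5668 / 365 = 15.5 yr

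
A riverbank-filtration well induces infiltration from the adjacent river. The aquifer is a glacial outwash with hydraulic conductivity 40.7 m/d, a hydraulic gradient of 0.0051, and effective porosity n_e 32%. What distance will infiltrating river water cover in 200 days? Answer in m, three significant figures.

130 m

q = Ki = 40.7 × 0.0051 = 0.2076 m/d
v_s = q/n_e = 0.2076/0.32 = 0.6487 m/d
L = v × T = 0.6487 × 200 = 129.7 m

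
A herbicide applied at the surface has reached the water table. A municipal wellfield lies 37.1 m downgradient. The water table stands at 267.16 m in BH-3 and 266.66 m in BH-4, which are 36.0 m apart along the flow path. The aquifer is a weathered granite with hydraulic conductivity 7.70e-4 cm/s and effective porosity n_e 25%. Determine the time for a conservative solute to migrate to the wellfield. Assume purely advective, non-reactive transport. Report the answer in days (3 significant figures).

1000 days

Hydraulic gradient i = (267.16 − 266.66) / 36.0 = 0.50 / 36.0 = 0.01389
K = 7.70e-4 cm/s × 864 = 0.6653 m/d
Specific discharge q = 0.6653 × 0.01389 = 0.009240 m/d
Average linear velocity = 0.009240 / 0.25 = 0.03696 m/d
t = L / v = 37.1 / 0.03696 = 1004 d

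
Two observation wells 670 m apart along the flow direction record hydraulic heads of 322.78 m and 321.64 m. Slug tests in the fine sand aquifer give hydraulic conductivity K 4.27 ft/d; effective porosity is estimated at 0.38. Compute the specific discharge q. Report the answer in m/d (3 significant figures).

Hydraulic gradient i = (322.78 − 321.64) / 670 = 1.14 / 670 = 0.001701
K = 4.27 ft/d × 0.3048 = 1.301 m/d
Specific discharge q = 1.301 × 0.001701 = 0.002214 m/d

0.00221 m/d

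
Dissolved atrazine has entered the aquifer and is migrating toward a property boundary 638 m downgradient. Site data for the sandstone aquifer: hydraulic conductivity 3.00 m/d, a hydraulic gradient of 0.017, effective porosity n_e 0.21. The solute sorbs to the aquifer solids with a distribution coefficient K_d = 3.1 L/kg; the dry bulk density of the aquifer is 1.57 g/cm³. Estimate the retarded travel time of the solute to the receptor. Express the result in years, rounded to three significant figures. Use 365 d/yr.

Darcy flux q = K·i = 3.00 × 0.017 = 0.05100 m/d
Average linear velocity = 0.05100 / 0.21 = 0.2429 m/d
Retardation R = 1 + ρ_b·K_d/n = 1 + 1.57×3.1/0.21 = 24.18
Contaminant velocity v_c = v/R = 0.2429/24.18 = 0.01005 m/d
t = L/v_c = 638/0.01005 = 63510 d
   = 63510/365 = 174 yr

174 years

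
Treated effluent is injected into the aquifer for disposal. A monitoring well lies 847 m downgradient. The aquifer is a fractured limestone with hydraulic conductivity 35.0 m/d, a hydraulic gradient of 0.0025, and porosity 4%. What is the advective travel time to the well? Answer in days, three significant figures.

Specific discharge q = 35.0 × 0.0025 = 0.08750 m/d
v_s = q/n_e = 0.08750/0.04 = 2.188 m/d
t = L / v = 847 / 2.188 = 387.2 d

387 days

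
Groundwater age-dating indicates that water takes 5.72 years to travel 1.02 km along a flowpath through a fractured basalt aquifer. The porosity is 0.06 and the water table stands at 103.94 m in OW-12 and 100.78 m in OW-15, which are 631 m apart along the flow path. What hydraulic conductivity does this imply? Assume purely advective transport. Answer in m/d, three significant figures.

Hydraulic gradient i = (103.94 − 100.78) / 631 = 3.16 / 631 = 0.005008
t = 5.72 years = 2088 d
L = 1.02 km = 1020 m
v = L / t = 1020 / 2088 = 0.4886 m/d
K = v · n / i = 0.4886 × 0.06 / 0.005008 = 5.85 m/d

5.85 m/d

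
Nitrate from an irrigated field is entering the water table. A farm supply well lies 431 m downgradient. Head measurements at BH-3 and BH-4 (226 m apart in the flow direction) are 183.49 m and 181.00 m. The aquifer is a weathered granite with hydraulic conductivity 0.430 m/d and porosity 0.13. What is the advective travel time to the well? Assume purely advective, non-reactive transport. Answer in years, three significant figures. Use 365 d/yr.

Hydraulic gradient i = (183.49 − 181.00) / 226 = 2.49 / 226 = 0.01102
Specific discharge q = 0.430 × 0.01102 = 0.004738 m/d
Average linear velocity = 0.004738 / 0.13 = 0.03644 m/d
t = L / v = 431 / 0.03644 = 11830 d
   = 11830 / 365 = 32.4 yr

32.4 years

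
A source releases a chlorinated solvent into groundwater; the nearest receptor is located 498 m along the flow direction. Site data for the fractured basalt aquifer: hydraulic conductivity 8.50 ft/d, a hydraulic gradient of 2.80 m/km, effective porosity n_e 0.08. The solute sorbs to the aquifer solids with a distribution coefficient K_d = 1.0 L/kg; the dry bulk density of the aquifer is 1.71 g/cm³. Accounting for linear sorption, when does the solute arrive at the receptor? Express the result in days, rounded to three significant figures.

123000 days

K = 8.50 ft/d × 0.3048 = 2.591 m/d
Specific discharge q = 2.591 × 0.0028 = 0.007254 m/d
Seepage velocity v = q / n = 0.007254 / 0.08 = 0.09068 m/d
Retardation R = 1 + ρ_b·K_d/n = 1 + 1.71×1.0/0.08 = 22.38
Contaminant velocity v_c = v/R = 0.09068/22.38 = 0.004053 m/d
t = L/v_c = 498/0.004053 = 122900 d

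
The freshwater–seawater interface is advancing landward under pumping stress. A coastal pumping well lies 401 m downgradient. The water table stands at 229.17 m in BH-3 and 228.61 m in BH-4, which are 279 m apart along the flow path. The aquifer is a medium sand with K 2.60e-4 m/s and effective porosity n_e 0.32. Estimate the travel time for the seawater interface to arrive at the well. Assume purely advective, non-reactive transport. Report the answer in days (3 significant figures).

Hydraulic gradient i = (229.17 − 228.61) / 279 = 0.56 / 279 = 0.002007
K = 2.60e-4 m/s × 86400 s/d = 22.46 m/d
q = Ki = 22.46 × 0.002007 = 0.04509 m/d
Average linear velocity = 0.04509 / 0.32 = 0.1409 m/d
t = L / v = 401 / 0.1409 = 2846 d

2850 days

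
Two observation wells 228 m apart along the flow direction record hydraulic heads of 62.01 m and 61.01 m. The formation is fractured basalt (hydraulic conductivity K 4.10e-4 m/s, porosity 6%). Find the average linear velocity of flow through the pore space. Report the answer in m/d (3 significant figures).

2.59 m/d

Hydraulic gradient i = (62.01 − 61.01) / 228 = 1.00 / 228 = 0.004386
K = 4.10e-4 m/s × 86400 s/d = 35.42 m/d
Specific discharge q = 35.42 × 0.004386 = 0.1554 m/d
Seepage velocity v = q / n = 0.1554 / 0.06 = 2.589 m/d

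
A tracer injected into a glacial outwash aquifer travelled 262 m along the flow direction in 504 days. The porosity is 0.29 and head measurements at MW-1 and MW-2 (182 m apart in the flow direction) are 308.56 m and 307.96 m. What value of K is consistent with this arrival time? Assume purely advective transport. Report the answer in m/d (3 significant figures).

Hydraulic gradient i = (308.56 − 307.96) / 182 = 0.60 / 182 = 0.003297
v = L / t = 262 / 504 = 0.5198 m/d
K = v · n / i = 0.5198 × 0.29 / 0.003297 = 45.7 m/d

45.7 m/d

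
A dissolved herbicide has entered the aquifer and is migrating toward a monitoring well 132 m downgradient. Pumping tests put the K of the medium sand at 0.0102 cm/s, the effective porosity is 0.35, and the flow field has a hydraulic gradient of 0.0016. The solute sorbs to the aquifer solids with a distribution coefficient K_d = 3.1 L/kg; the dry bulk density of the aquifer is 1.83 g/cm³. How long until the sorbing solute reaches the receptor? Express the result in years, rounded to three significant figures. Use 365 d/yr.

K = 0.0102 cm/s × 864 = 8.813 m/d
Specific discharge q = 8.813 × 0.0016 = 0.01410 m/d
v = Ki/n = 8.813·0.0016/0.35 = 0.04029 m/d
Retardation R = 1 + ρ_b·K_d/n = 1 + 1.83×3.1/0.35 = 17.21
Contaminant velocity v_c = v/R = 0.04029/17.21 = 0.002341 m/d
t = L/v_c = 132/0.002341 = 56380 d
   = 56380/365 = 154 yr

154 years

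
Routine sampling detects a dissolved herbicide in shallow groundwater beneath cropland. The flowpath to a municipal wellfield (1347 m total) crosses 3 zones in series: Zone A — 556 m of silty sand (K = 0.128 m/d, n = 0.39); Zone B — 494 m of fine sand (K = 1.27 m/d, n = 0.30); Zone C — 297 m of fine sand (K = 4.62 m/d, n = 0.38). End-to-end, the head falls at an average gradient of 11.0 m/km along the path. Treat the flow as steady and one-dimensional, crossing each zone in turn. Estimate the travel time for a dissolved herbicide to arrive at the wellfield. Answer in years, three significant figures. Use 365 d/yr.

Continuity: the same q passes through each zone, so ΔH = q·Σ(L_j/K_j) — the zones act as resistances in series.
Σ(L/K) = 556/0.128 + 494/1.27 + 297/4.62 = 4344 + 389.0 + 64.29 = 4797 d
K_eq = L_total / Σ(L/K) = 1347 / 4797 = 0.2808 m/d
q = K_eq · i = 0.2808 × 0.011 = 0.003089 m/d (same in every zone)
Zone A: v = q/n = 0.003089/0.39 = 0.007920 m/d → t_A = 556/0.007920 = 70200 d
Zone B: v = q/n = 0.003089/0.30 = 0.01030 m/d → t_B = 494/0.01030 = 47980 d
Zone C: v = q/n = 0.003089/0.38 = 0.008128 m/d → t_C = 297/0.008128 = 36540 d
Total t = 70200 + 47980 + 36540 = 154700 d
   = 154700 / 365 = 424 yr

424 years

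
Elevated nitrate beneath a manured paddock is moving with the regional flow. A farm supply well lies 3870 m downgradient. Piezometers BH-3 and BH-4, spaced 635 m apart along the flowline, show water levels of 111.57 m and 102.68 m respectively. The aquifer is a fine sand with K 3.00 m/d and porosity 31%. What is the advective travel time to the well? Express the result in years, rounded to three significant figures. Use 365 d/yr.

Hydraulic gradient i = (111.57 − 102.68) / 635 = 8.89 / 635 = 0.01400
Darcy flux q = K·i = 3.00 × 0.01400 = 0.04200 m/d
v = Ki/n = 3.00·0.01400/0.31 = 0.1355 m/d
t = L / v = 3870 / 0.1355 = 28560 d
   = 28560 / 365 = 78.3 yr

78.3 years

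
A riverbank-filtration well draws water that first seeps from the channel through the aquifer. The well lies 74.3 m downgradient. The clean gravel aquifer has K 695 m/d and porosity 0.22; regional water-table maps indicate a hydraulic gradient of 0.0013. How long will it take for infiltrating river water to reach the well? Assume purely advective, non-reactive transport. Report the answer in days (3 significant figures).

18.1 days

Darcy flux q = K·i = 695 × 0.0013 = 0.9035 m/d
v_s = q/n_e = 0.9035/0.22 = 4.107 m/d
t = L / v = 74.3 / 4.107 = 18.09 d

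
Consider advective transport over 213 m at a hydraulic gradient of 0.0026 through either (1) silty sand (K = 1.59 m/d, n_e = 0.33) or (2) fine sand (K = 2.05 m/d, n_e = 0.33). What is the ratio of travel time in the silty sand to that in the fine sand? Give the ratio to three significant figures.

1.29

Unit 1 (silty sand): v = 1.59×0.0026/0.33 = 0.01253 m/d, t = 213/0.01253 = 17000 d
Unit 2 (fine sand): v = 2.05×0.0026/0.33 = 0.01615 m/d, t = 213/0.01615 = 13190 d
t(silty sand) / t(fine sand) = 17000/13190 = 1.29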